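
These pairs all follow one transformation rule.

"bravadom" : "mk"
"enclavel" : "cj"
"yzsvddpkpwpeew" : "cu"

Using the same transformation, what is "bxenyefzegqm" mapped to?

In each case the input is transformed by: shift every letter 2 places backward in the alphabet (wrapping around), then keep only the last 2 characters.
"bxenyefzegqm" → "zvclwcdxceok" → "ok".

ok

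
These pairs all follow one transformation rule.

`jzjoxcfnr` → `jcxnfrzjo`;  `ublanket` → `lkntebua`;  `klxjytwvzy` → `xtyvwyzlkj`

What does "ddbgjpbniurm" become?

bpjnbuimrddg

Rule — swap each adjacent pair of characters (1↔2, 3↔4, ...), then move the first 3 characters to the end (rotate left by 3).
Applying both steps to "ddbgjpbniurm": "ddgbpjnbuimr", then "bpjnbuimrddg".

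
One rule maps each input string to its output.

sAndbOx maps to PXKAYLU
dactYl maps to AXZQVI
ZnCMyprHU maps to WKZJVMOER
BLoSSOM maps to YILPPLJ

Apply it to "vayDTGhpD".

What's happening: shift every letter 3 places backward in the alphabet (wrapping around), then convert every letter to uppercase.
So "vayDTGhpD" becomes "SXVAQDEMA".
(Check on "ZnCMyprHU": → "WkZJvmoER" → "WKZJVMOER" ✓)

SXVAQDEMA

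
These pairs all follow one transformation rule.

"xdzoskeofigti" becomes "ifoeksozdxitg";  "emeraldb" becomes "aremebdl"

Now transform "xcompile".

In each case the input is transformed by: move the last 3 characters to the front (rotate right by 3), then reverse the string.
On "xcompile": the first step gives "ilexcomp", and the second then gives "pmocxeli".

pmocxeli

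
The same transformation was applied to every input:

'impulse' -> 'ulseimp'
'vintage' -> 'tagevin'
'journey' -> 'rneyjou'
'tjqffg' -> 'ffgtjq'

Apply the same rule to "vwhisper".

ispervwh

Looking at the pairs, the operation is to move the first 3 characters to the end (rotate left by 3).
For "vwhisper" the result is "ispervwh".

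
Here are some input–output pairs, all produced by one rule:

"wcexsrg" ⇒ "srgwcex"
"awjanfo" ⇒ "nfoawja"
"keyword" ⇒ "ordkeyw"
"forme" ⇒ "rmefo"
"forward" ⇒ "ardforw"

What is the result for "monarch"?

In each case the input is transformed by: move the last 3 characters to the front (rotate right by 3).
So "monarch" becomes "rchmona".

rchmona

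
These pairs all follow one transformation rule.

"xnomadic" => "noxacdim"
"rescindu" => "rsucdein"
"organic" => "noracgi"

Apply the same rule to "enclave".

Rule — sort the characters into alphabetical order, then move the last 3 characters to the front (rotate right by 3).
"enclave" → "aceelnv" → "lnvacee".

lnvacee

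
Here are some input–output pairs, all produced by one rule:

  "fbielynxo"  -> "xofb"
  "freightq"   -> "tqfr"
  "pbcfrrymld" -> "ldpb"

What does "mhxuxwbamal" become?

Rule — move the last 2 characters to the front (rotate right by 2), then keep only the first 4 characters.
For "mhxuxwbamal", step one produces "almhxuxwbam"; step two turns that into "almh".

almh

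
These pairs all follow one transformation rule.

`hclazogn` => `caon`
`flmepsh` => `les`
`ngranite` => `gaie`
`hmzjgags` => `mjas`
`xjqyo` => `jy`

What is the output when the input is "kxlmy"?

xm

Looking at the pairs, the operation is to keep every other character starting from the second (positions 2nd, 4th, 6th, ...).
For "kxlmy" the result is "xm".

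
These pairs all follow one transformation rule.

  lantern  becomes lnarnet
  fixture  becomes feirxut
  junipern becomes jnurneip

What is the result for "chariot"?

In each case the input is transformed by: take characters alternately from the front and the back (1st, last, 2nd, 2nd-last, ...).
So "chariot" becomes "cthoair".

cthoair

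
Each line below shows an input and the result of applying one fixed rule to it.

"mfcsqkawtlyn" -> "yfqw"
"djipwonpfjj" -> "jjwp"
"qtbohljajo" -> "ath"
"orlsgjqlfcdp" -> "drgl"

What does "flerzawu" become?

ulz

Rule — keep one character in every 3, starting at position 2 (positions 2nd, 5th, 8th, ...), then move the last character to the front.
Starting from "flerzawu": after the first operation, "lzu"; after the second, "ulz".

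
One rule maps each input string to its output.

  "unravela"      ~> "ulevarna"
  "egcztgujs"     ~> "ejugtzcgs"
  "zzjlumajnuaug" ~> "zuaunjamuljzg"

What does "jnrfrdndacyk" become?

The rule is to reverse the string, then swap the first and last characters.
Starting from "jnrfrdndacyk": after the first operation, "kycadndrfrnj"; after the second, "jycadndrfrnk".

jycadndrfrnk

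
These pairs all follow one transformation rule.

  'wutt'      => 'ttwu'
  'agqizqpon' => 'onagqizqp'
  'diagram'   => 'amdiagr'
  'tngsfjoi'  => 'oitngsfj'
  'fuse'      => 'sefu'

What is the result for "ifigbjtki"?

The rule is to move the last 2 characters to the front (rotate right by 2).
"ifigbjtki" → "kiifigbjt".

kiifigbjt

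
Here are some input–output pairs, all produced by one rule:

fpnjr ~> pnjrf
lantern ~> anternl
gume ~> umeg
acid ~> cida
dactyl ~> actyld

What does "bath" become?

athb

The pattern: move the first character to the end.
So "bath" becomes "athb".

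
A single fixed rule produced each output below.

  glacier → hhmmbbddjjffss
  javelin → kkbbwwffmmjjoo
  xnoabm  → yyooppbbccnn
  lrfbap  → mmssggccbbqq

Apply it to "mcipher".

nnddjjqqiiffss

The transformation: double every character, then shift every letter 1 place forward in the alphabet (wrapping around).
Starting from "mcipher": after the first operation, "mmcciipphheerr"; after the second, "nnddjjqqiiffss".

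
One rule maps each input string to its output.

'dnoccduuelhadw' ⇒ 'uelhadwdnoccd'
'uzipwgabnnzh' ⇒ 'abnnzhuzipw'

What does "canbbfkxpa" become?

fkxpacanb

The transformation: swap the front and back halves of the string, then delete the last character.
On "canbbfkxpa": the first step gives "fkxpacanbb", and the second then gives "fkxpacanb".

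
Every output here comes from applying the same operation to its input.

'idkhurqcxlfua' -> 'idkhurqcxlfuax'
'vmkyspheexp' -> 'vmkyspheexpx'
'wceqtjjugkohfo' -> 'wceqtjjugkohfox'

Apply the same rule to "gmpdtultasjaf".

The pattern: append "x".
For "gmpdtultasjaf" the result is "gmpdtultasjafx".

gmpdtultasjafx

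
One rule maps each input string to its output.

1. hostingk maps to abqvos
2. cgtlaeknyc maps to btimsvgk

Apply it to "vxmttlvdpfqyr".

ubbtdlxnygz

What's happening: shift every letter 8 places forward in the alphabet (wrapping around), then delete the first 2 characters.
For "vxmttlvdpfqyr", step one produces "dfubbtdlxnygz"; step two turns that into "ubbtdlxnygz".
(Check on "cgtlaeknyc": → "kobtimsvgk" → "btimsvgk" ✓)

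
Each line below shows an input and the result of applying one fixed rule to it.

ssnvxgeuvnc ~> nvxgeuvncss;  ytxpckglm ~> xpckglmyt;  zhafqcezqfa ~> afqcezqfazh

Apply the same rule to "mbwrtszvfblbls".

wrtszvfblblsmb

The transformation: move the first 2 characters to the end (rotate left by 2).
So "mbwrtszvfblbls" becomes "wrtszvfblblsmb".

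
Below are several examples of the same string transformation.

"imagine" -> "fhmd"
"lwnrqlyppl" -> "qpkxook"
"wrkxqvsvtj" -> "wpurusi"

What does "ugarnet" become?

qmds

The rule is to delete the first 3 characters, then shift every letter 1 place backward in the alphabet (wrapping around).
On "ugarnet" that produces "qmds".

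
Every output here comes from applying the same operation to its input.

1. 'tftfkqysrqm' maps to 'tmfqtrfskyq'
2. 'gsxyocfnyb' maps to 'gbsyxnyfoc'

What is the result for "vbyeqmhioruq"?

vqbuyreoqimh

Rule — take characters alternately from the front and the back (1st, last, 2nd, 2nd-last, ...).
For "vbyeqmhioruq" the result is "vqbuyreoqimh".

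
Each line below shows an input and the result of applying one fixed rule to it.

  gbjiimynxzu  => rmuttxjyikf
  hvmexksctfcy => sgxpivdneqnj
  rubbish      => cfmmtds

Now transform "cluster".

nwfdepc

Rule — shift every letter 11 places forward in the alphabet (wrapping around).
Doing the same to "cluster": "nwfdepc".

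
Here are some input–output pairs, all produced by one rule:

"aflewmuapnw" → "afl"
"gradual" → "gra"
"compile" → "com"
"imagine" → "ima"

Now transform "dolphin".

dol

The rule is to keep only the first 3 characters.
So "dolphin" becomes "dol".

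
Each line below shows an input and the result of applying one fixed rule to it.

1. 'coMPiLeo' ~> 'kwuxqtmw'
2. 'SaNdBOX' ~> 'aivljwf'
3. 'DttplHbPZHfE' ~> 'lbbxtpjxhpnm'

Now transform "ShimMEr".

In each case the input is transformed by: shift every letter 8 places forward in the alphabet (wrapping around), then convert every letter to lowercase.
Starting from "ShimMEr": after the first operation, "ApquUMz"; after the second, "apquumz".

apquumz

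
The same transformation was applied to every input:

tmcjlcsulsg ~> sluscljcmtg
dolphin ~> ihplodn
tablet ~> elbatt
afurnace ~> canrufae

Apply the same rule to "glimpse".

The transformation: reverse the string, then move the first character to the end.
Applying both steps to "glimpse": "espmilg", then "spmilge".

spmilge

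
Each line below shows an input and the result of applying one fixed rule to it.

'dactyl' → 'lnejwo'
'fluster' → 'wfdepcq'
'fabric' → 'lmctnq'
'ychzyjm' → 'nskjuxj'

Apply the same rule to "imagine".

The transformation: shift every letter 11 places forward in the alphabet (wrapping around), then move the first character to the end.
So "imagine" becomes "xlrtypt".

xlrtypt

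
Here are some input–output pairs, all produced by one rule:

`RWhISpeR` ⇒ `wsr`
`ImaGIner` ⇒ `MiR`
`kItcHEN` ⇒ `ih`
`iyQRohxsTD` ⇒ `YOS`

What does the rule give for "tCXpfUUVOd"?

cFv

In each case the input is transformed by: flip the case of every letter, then keep one character in every 3, starting at position 2 (positions 2nd, 5th, 8th, ...).
Working it through for "tCXpfUUVOd": intermediate "TcxPFuuvoD", final "cFv".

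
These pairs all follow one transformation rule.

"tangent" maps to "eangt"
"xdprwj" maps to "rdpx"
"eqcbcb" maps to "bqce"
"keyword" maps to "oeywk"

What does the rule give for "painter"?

The pattern: delete the last 2 characters, then swap the first and last characters.
So "painter" becomes "tainp".

tainp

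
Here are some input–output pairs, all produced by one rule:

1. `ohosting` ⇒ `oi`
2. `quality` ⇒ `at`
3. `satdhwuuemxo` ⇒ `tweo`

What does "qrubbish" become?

ui

What's happening: keep one character in every 3, starting at position 3 (positions 3rd, 6th, 9th, ...).
"qrubbish" → "ui".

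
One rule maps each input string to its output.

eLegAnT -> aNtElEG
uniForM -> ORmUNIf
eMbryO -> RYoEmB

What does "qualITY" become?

The rule is to flip the case of every letter, then move the last 3 characters to the front (rotate right by 3).
Working it through for "qualITY": intermediate "QUALity", final "ityQUAL".
(Check on "uniForM": → "UNIfORm" → "ORmUNIf" ✓)

ityQUAL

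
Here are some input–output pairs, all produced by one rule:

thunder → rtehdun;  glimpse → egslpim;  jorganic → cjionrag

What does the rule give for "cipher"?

The pattern: reverse the string, then take characters alternately from the front and the back (1st, last, 2nd, 2nd-last, ...).
Working it through for "cipher": intermediate "rehpic", final "rceihp".

rceihp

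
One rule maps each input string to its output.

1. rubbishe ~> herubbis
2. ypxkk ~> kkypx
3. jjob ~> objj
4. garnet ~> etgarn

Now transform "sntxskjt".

jtsntxsk

The rule is to move the last 2 characters to the front (rotate right by 2).
Applying that to "sntxskjt" gives "jtsntxsk".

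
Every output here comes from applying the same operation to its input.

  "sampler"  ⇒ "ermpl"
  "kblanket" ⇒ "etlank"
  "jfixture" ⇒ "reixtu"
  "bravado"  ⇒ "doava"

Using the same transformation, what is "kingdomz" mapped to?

mzngdo

The pattern: delete the first 2 characters, then move the last 2 characters to the front (rotate right by 2).
Applying both steps to "kingdomz": "ngdomz", then "mzngdo".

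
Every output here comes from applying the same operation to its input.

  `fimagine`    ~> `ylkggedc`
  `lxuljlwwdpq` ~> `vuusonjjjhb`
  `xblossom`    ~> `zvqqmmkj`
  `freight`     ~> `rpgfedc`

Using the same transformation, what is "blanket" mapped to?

zyrljic

In each case the input is transformed by: shift every letter 2 places backward in the alphabet (wrapping around), then sort the characters into reverse alphabetical order.
"blanket" → "zyrljic".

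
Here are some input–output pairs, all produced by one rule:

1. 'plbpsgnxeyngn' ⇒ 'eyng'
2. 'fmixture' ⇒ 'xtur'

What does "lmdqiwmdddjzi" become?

Rule — move the last character to the front, then keep only the last 4 characters.
On "lmdqiwmdddjzi": the first step gives "ilmdqiwmdddjz", and the second then gives "ddjz".

ddjz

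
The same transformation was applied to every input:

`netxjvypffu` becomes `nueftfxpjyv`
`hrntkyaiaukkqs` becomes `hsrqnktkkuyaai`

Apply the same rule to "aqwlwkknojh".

The rule is to take characters alternately from the front and the back (1st, last, 2nd, 2nd-last, ...).
"aqwlwkknojh" → "ahqjwolnwkk".

ahqjwolnwkk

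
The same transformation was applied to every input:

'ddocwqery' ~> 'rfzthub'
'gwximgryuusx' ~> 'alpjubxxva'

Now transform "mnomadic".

rpdglf

The transformation: shift every letter 3 places forward in the alphabet (wrapping around), then delete the first 2 characters.
Doing the same to "mnomadic": "rpdglf".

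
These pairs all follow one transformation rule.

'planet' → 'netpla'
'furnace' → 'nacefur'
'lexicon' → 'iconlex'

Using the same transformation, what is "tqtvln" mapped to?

vlntqt

What's happening: move the first 3 characters to the end (rotate left by 3).
On "tqtvln" that produces "vlntqt".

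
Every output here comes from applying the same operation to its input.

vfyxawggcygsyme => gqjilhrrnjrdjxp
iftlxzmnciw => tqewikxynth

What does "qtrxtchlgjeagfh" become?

Rule — shift every letter 11 places forward in the alphabet (wrapping around).
"qtrxtchlgjeagfh" → "becienswruplrqs".

becienswruplrqs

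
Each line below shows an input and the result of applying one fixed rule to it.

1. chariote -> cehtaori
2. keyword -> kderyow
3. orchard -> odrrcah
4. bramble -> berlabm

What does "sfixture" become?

What's happening: take characters alternately from the front and the back (1st, last, 2nd, 2nd-last, ...).
For "sfixture" the result is "sefriuxt".

sefriuxt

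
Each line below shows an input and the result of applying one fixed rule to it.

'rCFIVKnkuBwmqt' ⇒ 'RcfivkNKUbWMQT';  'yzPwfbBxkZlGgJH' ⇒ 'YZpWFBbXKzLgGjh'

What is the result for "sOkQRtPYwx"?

What's happening: flip the case of every letter.
Doing the same to "sOkQRtPYwx": "SoKqrTpyWX".

SoKqrTpyWX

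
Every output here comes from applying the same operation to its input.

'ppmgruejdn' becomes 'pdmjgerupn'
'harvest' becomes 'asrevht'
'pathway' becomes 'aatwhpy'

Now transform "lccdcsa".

csccdla

The pattern: take characters alternately from the front and the back (1st, last, 2nd, 2nd-last, ...), then move the first 2 characters to the end (rotate left by 2).
Applying that to "lccdcsa" gives "csccdla".
(Check on "pathway": → "pyaatwh" → "aatwhpy" ✓)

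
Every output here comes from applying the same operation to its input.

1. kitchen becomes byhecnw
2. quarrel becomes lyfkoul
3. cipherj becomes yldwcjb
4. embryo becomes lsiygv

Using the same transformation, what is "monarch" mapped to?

lwbgihu

What's happening: move the last 3 characters to the front (rotate right by 3), then shift every letter 6 places backward in the alphabet (wrapping around).
Starting from "monarch": after the first operation, "rchmona"; after the second, "lwbgihu".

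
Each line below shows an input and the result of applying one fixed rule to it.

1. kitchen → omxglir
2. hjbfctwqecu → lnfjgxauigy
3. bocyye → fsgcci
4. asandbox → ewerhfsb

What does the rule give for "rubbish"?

In each case the input is transformed by: shift every letter 4 places forward in the alphabet (wrapping around).
So "rubbish" becomes "vyffmwl".

vyffmwl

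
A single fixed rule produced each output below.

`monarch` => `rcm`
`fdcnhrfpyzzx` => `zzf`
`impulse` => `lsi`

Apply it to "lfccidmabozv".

ozl

What's happening: swap the first and last characters, then keep only the last 3 characters.
Starting from "lfccidmabozv": after the first operation, "vfccidmabozl"; after the second, "ozl".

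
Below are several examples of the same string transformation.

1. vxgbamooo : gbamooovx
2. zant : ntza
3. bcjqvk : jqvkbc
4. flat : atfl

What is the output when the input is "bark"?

Looking at the pairs, the operation is to move the first 2 characters to the end (rotate left by 2).
So "bark" becomes "rkba".

rkba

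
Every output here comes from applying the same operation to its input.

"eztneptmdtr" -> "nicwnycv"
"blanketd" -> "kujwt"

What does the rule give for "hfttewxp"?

The pattern: delete the last 3 characters, then shift every letter 9 places forward in the alphabet (wrapping around).
Working it through for "hfttewxp": intermediate "hftte", final "qoccn".

qoccn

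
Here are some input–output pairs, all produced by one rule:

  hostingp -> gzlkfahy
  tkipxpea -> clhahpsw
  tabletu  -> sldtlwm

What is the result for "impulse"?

Rule — shift every letter 8 places backward in the alphabet (wrapping around), then swap each adjacent pair of characters (1↔2, 3↔4, ...).
Working it through for "impulse": intermediate "aehmdkw", final "eamhkdw".
(Check on "tkipxpea": → "lcahphws" → "clhahpsw" ✓)

eamhkdw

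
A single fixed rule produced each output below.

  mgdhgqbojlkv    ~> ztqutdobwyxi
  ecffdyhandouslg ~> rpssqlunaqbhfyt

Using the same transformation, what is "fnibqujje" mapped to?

The transformation: shift every letter 13 places forward in the alphabet (wrapping around) — i.e. ROT13.
For "fnibqujje" the result is "savodhwwr".

savodhwwr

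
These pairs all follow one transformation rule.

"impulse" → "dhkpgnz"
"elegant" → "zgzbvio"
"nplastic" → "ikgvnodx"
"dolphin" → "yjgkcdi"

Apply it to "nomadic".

ijhvydx

In each case the input is transformed by: shift every letter 5 places backward in the alphabet (wrapping around).
Doing the same to "nomadic": "ijhvydx".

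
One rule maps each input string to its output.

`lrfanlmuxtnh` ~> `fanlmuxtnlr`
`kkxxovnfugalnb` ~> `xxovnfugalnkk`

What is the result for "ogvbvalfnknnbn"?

The transformation: delete the last character, then move the first 2 characters to the end (rotate left by 2).
For "ogvbvalfnknnbn" the result is "vbvalfnknnbog".

vbvalfnknnbog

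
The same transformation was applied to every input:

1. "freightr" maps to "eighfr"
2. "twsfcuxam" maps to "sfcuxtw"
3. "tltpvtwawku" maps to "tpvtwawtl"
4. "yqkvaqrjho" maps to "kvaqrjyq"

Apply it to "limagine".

What's happening: delete the last 2 characters, then move the first 2 characters to the end (rotate left by 2).
"limagine" → "limagi" → "magili".
(Check on "twsfcuxam": → "twsfcux" → "sfcuxtw" ✓)

magili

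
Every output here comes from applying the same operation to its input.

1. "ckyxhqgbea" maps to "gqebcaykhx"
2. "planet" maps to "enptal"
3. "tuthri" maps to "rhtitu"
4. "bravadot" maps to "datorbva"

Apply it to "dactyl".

ytdlca

Each output is the input with this applied: swap the front and back halves of the string, then swap each adjacent pair of characters (1↔2, 3↔4, ...).
Starting from "dactyl": after the first operation, "tyldac"; after the second, "ytdlca".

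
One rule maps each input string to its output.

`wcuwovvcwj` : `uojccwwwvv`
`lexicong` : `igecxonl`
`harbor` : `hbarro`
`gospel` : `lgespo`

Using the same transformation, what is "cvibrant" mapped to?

Rule — sort the characters into reverse alphabetical order, then swap the front and back halves of the string.
"cvibrant" → "vtrnicba" → "icbavtrn".

icbavtrn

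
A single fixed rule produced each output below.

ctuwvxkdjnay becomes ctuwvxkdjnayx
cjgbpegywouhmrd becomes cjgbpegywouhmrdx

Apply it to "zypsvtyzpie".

zypsvtyzpiex

Looking at the pairs, the operation is to append "x".
"zypsvtyzpie" → "zypsvtyzpiex".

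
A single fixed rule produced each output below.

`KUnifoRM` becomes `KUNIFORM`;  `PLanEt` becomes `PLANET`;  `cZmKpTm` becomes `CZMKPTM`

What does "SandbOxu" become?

SANDBOXU

The rule is to convert every letter to uppercase.
So "SandbOxu" becomes "SANDBOXU".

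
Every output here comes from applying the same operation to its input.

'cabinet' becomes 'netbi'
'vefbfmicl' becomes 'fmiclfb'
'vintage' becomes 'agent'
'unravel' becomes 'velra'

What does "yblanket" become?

Each output is the input with this applied: delete the first 2 characters, then move the first 2 characters to the end (rotate left by 2).
Working it through for "yblanket": intermediate "lanket", final "nketla".
(Check on "vintage": → "ntage" → "agent" ✓)

nketla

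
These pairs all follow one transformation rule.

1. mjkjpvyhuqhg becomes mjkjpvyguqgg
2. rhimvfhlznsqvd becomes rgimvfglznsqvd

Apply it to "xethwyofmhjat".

The pattern: replace every "h" with "g".
So "xethwyofmhjat" becomes "xetgwyofmgjat".

xetgwyofmgjat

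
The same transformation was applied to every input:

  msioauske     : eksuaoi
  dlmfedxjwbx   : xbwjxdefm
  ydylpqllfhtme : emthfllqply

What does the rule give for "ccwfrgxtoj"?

jotxgrfw

Rule — reverse the string, then delete the last 2 characters.
For "ccwfrgxtoj", step one produces "jotxgrfwcc"; step two turns that into "jotxgrfw".
(Check on "msioauske": → "eksuaoism" → "eksuaoi" ✓)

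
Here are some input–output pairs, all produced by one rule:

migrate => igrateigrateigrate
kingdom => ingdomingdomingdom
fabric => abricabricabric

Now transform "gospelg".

What's happening: delete the first character, then write the whole string 3 times in a row.
"gospelg" → "ospelgospelgospelg".

ospelgospelgospelg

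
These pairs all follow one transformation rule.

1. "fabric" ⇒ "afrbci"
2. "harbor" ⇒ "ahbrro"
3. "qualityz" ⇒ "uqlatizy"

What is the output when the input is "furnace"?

ufnrcae

In each case the input is transformed by: swap each adjacent pair of characters (1↔2, 3↔4, ...).
So "furnace" becomes "ufnrcae".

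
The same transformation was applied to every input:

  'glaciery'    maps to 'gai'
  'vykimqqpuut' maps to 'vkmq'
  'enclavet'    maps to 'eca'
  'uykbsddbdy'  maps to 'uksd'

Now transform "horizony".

hrz

Rule — delete the last 3 characters, then keep every other character starting from the first (positions 1st, 3rd, 5th, ...).
Working it through for "horizony": intermediate "horiz", final "hrz".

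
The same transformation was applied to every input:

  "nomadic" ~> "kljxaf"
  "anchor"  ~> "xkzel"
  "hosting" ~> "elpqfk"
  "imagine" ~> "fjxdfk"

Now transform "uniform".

rkfclo

The rule is to delete the last character, then shift every letter 3 places backward in the alphabet (wrapping around).
Working it through for "uniform": intermediate "unifor", final "rkfclo".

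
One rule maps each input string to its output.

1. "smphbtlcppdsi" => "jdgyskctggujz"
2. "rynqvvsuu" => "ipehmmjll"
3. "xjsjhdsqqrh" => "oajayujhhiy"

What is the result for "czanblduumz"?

The pattern: shift every letter 9 places backward in the alphabet (wrapping around).
So "czanblduumz" becomes "tqresculldq".

tqresculldq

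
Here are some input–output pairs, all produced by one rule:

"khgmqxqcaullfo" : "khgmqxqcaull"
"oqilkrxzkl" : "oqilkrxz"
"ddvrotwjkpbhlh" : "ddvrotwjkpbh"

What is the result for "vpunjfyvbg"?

What's happening: delete the last 2 characters.
Doing the same to "vpunjfyvbg": "vpunjfyv".

vpunjfyv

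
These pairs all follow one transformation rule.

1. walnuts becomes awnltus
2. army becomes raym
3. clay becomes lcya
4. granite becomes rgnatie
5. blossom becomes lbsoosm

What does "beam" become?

ebma

The pattern: swap each adjacent pair of characters (1↔2, 3↔4, ...).
On "beam" that produces "ebma".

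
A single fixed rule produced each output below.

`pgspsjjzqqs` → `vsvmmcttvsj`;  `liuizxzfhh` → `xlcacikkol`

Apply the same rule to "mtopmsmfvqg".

rspvpiytjpw

In each case the input is transformed by: move the first 2 characters to the end (rotate left by 2), then shift every letter 3 places forward in the alphabet (wrapping around).
Applying both steps to "mtopmsmfvqg": "opmsmfvqgmt", then "rspvpiytjpw".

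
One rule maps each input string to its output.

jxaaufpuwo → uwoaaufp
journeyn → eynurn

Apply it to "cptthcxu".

cxutth

Each output is the input with this applied: delete the first 2 characters, then move the last 3 characters to the front (rotate right by 3).
Working it through for "cptthcxu": intermediate "tthcxu", final "cxutth".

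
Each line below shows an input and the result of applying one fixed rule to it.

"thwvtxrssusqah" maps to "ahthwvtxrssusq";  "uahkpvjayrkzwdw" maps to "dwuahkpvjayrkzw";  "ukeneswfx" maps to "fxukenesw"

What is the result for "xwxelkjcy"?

The pattern: move the last 2 characters to the front (rotate right by 2).
"xwxelkjcy" → "cyxwxelkj".

cyxwxelkj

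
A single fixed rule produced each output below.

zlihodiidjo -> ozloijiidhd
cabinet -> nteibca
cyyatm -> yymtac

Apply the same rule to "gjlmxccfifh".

mxjlhifgcfc

What's happening: sort the characters into reverse alphabetical order, then swap each adjacent pair of characters (1↔2, 3↔4, ...).
Working it through for "gjlmxccfifh": intermediate "xmljihgffcc", final "mxjlhifgcfc".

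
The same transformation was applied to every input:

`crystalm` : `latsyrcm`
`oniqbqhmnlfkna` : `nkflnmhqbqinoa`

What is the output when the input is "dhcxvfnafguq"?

The rule is to reverse the string, then move the first character to the end.
"dhcxvfnafguq" → "qugfanfvxchd" → "ugfanfvxchdq".
(Check on "oniqbqhmnlfkna": → "ankflnmhqbqino" → "nkflnmhqbqinoa" ✓)

ugfanfvxchdq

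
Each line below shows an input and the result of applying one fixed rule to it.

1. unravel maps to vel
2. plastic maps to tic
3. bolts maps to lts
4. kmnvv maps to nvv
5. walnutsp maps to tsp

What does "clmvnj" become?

The rule is to keep only the last 3 characters.
"clmvnj" → "vnj".

vnj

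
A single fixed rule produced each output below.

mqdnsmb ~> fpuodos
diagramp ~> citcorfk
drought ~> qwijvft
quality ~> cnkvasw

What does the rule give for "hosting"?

uvkpijq

In each case the input is transformed by: shift every letter 2 places forward in the alphabet (wrapping around), then move the first 2 characters to the end (rotate left by 2).
Working it through for "hosting": intermediate "jquvkpi", final "uvkpijq".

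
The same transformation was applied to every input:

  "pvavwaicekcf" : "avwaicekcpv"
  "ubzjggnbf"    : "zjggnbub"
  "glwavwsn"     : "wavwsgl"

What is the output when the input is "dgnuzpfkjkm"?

Each output is the input with this applied: delete the last character, then move the first 2 characters to the end (rotate left by 2).
For "dgnuzpfkjkm", step one produces "dgnuzpfkjk"; step two turns that into "nuzpfkjkdg".

nuzpfkjkdg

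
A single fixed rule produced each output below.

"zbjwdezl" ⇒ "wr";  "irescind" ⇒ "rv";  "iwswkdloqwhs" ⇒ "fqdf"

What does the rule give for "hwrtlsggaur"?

efn

Each output is the input with this applied: shift every letter 13 places forward in the alphabet (wrapping around) — i.e. ROT13, then keep one character in every 3, starting at position 3 (positions 3rd, 6th, 9th, ...).
"hwrtlsggaur" → "ujegyfttnhe" → "efn".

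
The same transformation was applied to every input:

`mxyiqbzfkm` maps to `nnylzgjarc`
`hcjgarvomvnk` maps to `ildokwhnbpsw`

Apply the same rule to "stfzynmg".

The pattern: take characters alternately from the front and the back (1st, last, 2nd, 2nd-last, ...), then shift every letter 1 place forward in the alphabet (wrapping around).
"stfzynmg" → "sgtmfnzy" → "thungoaz".

thungoaz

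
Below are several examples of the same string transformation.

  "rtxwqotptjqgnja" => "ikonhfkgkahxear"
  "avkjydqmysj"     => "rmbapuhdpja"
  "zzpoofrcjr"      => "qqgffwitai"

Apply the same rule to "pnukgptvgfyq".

gelbxgkmxwph

The rule is to shift every letter 9 places backward in the alphabet (wrapping around).
So "pnukgptvgfyq" becomes "gelbxgkmxwph".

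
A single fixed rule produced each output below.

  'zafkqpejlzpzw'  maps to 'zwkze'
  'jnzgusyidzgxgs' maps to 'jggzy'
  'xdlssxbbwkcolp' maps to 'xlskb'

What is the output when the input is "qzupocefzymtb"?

qbpye

Looking at the pairs, the operation is to keep one character in every 3, starting at position 1 (positions 1st, 4th, 7th, ...), then take characters alternately from the front and the back (1st, last, 2nd, 2nd-last, ...).
Applying that to "qzupocefzymtb" gives "qbpye".
(Check on "xdlssxbbwkcolp": → "xsbkl" → "xlskb" ✓)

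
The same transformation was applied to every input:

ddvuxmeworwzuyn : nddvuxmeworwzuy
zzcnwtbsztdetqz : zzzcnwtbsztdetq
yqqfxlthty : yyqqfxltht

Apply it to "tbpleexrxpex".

The pattern: move the last character to the front.
So "tbpleexrxpex" becomes "xtbpleexrxpe".

xtbpleexrxpe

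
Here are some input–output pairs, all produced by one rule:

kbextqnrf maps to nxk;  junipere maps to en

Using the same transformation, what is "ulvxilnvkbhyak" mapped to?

The rule is to reverse the string, then keep one character in every 3, starting at position 3 (positions 3rd, 6th, 9th, ...).
Doing the same to "ulvxilnvkbhyak": "yklv".

yklv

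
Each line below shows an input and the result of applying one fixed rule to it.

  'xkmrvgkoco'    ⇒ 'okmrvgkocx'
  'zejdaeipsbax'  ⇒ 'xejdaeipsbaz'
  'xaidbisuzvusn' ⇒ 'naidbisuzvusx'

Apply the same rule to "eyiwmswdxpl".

lyiwmswdxpe

Rule — swap the first and last characters.
"eyiwmswdxpl" → "lyiwmswdxpe".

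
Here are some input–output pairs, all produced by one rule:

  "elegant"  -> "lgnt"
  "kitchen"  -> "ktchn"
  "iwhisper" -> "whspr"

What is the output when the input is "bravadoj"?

brvdj

The rule is to remove every vowel.
For "bravadoj" the result is "brvdj".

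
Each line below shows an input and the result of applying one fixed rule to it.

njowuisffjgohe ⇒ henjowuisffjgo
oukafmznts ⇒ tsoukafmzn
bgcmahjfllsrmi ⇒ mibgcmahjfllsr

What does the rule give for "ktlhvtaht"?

The rule is to move the last 2 characters to the front (rotate right by 2).
For "ktlhvtaht" the result is "htktlhvta".

htktlhvta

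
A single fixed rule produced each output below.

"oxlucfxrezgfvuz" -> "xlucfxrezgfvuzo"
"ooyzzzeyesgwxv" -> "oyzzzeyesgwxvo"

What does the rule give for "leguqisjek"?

Rule — move the first character to the end.
Doing the same to "leguqisjek": "eguqisjekl".

eguqisjekl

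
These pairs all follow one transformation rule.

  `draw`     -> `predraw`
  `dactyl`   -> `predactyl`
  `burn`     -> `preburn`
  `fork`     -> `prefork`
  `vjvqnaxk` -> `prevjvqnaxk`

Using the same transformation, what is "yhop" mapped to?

preyhop

The rule is to prepend "pre".
On "yhop" that produces "preyhop".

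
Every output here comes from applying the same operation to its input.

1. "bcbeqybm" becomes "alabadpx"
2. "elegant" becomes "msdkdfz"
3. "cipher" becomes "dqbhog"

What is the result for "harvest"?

rsgzqud

Each output is the input with this applied: shift every letter 1 place backward in the alphabet (wrapping around), then move the last 2 characters to the front (rotate right by 2).
"harvest" → "gzqudrs" → "rsgzqud".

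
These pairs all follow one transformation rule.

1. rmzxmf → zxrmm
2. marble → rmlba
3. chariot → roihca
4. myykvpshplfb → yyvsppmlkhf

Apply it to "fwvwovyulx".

The pattern: delete the last character, then sort the characters into reverse alphabetical order.
For "fwvwovyulx", step one produces "fwvwovyul"; step two turns that into "ywwvvuolf".

ywwvvuolf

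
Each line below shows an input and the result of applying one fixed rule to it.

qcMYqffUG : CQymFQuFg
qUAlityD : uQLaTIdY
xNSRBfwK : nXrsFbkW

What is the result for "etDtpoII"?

Rule — swap each adjacent pair of characters (1↔2, 3↔4, ...), then flip the case of every letter.
On "etDtpoII": the first step gives "tetDopII", and the second then gives "TETdOPii".
(Check on "xNSRBfwK": → "NxRSfBKw" → "nXrsFbkW" ✓)

TETdOPii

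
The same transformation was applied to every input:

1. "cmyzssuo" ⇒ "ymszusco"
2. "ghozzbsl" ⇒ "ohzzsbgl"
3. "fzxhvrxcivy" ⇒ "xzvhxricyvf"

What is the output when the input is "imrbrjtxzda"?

rmrbtjzxadi

The transformation: move the first character to the end, then swap each adjacent pair of characters (1↔2, 3↔4, ...).
On "imrbrjtxzda": the first step gives "mrbrjtxzdai", and the second then gives "rmrbtjzxadi".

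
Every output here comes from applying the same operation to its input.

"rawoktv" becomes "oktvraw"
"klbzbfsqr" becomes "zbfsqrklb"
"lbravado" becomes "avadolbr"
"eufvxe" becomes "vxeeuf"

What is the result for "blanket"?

nketbla

The pattern: move the first 3 characters to the end (rotate left by 3).
Doing the same to "blanket": "nketbla".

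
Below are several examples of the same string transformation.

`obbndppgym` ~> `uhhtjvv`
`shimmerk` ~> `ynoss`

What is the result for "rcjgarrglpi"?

The rule is to delete the last 3 characters, then shift every letter 6 places forward in the alphabet (wrapping around).
"rcjgarrglpi" → "rcjgarrg" → "xipmgxxm".

xipmgxxm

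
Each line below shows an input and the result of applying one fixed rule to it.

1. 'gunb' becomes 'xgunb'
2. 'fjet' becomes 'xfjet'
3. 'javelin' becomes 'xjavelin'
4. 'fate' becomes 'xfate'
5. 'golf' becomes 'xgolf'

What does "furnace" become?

Each output is the input with this applied: prepend "x".
Doing the same to "furnace": "xfurnace".

xfurnace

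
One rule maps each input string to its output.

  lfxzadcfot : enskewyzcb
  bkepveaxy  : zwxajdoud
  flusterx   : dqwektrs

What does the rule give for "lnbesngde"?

fcdkmadrm

In each case the input is transformed by: shift every letter 1 place backward in the alphabet (wrapping around), then move the last 3 characters to the front (rotate right by 3).
"lnbesngde" → "kmadrmfcd" → "fcdkmadrm".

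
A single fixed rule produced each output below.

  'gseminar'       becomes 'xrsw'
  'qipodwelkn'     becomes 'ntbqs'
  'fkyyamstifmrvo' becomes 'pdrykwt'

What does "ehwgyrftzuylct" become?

mlwyzqy

Looking at the pairs, the operation is to shift every letter 5 places forward in the alphabet (wrapping around), then keep every other character starting from the second (positions 2nd, 4th, 6th, ...).
Working it through for "ehwgyrftzuylct": intermediate "jmbldwkyezdqhy", final "mlwyzqy".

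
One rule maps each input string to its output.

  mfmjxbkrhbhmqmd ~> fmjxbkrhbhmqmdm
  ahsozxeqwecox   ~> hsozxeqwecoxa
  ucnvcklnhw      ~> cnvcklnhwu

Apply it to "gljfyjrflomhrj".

ljfyjrflomhrjg

The rule is to move the first character to the end.
So "gljfyjrflomhrj" becomes "ljfyjrflomhrjg".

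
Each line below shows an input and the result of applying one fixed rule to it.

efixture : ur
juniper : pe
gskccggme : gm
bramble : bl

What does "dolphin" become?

hi

The pattern: move the last 3 characters to the front (rotate right by 3), then keep only the first 2 characters.
Applying that to "dolphin" gives "hi".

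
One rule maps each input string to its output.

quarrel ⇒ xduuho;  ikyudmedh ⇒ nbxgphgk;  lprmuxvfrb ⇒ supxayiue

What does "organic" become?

ujdqlf

The transformation: delete the first character, then shift every letter 3 places forward in the alphabet (wrapping around).
For "organic" the result is "ujdqlf".
(Check on "ikyudmedh": → "kyudmedh" → "nbxgphgk" ✓)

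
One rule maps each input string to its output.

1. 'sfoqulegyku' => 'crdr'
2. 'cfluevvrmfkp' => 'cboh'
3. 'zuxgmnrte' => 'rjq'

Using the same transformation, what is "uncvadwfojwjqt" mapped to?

The transformation: shift every letter 3 places backward in the alphabet (wrapping around), then keep one character in every 3, starting at position 2 (positions 2nd, 5th, 8th, ...).
Doing the same to "uncvadwfojwjqt": "kxctq".

kxctq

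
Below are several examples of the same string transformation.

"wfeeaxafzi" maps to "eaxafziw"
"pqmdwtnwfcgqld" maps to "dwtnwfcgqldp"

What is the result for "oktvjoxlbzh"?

Looking at the pairs, the operation is to move the first 3 characters to the end (rotate left by 3), then delete the last 2 characters.
"oktvjoxlbzh" → "vjoxlbzhokt" → "vjoxlbzho".

vjoxlbzho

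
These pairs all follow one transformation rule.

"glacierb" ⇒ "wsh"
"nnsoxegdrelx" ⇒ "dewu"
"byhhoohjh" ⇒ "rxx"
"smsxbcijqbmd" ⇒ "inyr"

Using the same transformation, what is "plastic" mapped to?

fis

The rule is to keep one character in every 3, starting at position 1 (positions 1st, 4th, 7th, ...), then shift every letter 10 places backward in the alphabet (wrapping around).
Doing the same to "plastic": "fis".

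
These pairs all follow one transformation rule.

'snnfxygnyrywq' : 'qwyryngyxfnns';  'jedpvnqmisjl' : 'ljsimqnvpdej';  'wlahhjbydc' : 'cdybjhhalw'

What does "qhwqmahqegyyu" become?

uyygeqhamqwhq

The pattern: reverse the string.
Doing the same to "qhwqmahqegyyu": "uyygeqhamqwhq".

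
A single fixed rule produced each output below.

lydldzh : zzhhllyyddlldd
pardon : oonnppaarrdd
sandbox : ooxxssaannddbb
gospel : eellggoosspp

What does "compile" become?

The transformation: move the last 2 characters to the front (rotate right by 2), then double every character.
Applying both steps to "compile": "lecompi", then "lleeccoommppii".

lleeccoommppii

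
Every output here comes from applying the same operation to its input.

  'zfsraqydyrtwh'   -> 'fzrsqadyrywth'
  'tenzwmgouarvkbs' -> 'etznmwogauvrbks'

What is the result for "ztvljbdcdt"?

tzlvbjcdtd

What's happening: swap each adjacent pair of characters (1↔2, 3↔4, ...).
"ztvljbdcdt" → "tzlvbjcdtd".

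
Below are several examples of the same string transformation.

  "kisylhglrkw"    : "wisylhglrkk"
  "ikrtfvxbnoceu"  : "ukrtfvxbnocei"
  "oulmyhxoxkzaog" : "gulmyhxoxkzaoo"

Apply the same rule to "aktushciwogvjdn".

Rule — swap the first and last characters.
So "aktushciwogvjdn" becomes "nktushciwogvjda".

nktushciwogvjda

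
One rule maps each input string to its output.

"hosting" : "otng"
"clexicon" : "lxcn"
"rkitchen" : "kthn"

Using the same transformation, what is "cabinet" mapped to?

The pattern: swap each adjacent pair of characters (1↔2, 3↔4, ...), then keep every other character starting from the first (positions 1st, 3rd, 5th, ...).
On "cabinet" that produces "aiet".
(Check on "rkitchen": → "krtihcne" → "kthn" ✓)

aiet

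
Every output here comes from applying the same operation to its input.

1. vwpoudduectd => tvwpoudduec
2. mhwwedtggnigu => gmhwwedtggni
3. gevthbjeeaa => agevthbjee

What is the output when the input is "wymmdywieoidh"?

Each output is the input with this applied: delete the last character, then move the last character to the front.
Starting from "wymmdywieoidh": after the first operation, "wymmdywieoid"; after the second, "dwymmdywieoi".

dwymmdywieoi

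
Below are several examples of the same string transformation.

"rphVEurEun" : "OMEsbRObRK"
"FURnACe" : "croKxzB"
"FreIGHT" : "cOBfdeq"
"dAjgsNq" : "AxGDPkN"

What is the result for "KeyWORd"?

Rule — shift every letter 3 places backward in the alphabet (wrapping around), then flip the case of every letter.
Working it through for "KeyWORd": intermediate "HbvTLOa", final "hBVtloA".

hBVtloA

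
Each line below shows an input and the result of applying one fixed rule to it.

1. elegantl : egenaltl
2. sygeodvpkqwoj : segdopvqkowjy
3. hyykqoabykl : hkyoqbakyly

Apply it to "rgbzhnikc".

rzbnhkicg

The transformation: swap each adjacent pair of characters (1↔2, 3↔4, ...), then move the first character to the end.
On "rgbzhnikc": the first step gives "grzbnhkic", and the second then gives "rzbnhkicg".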